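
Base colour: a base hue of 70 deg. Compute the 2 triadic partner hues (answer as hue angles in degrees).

190° and 310°

A triad places three hues 120° apart.
70 + 120 = 190°
70 + 240 = 310°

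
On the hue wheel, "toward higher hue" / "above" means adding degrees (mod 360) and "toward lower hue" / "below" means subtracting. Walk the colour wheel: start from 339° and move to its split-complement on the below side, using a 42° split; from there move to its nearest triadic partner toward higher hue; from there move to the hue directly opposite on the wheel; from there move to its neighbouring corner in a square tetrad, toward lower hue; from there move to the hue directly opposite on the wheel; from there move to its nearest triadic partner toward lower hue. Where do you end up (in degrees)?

+138° (split-comp 42° ↓): 339 + 138 = 477 → 477 − 360 = 117°
+120° (triadic ↑): 117 + 120 = 237°
+180° (complement): 237 + 180 = 417 → 417 − 360 = 57°
−90° (square ↓): 57 − 90 = -33 → -33 + 360 = 327°
+180° (complement): 327 + 180 = 507 → 507 − 360 = 147°
−120° (triadic ↓): 147 − 120 = 27°

27°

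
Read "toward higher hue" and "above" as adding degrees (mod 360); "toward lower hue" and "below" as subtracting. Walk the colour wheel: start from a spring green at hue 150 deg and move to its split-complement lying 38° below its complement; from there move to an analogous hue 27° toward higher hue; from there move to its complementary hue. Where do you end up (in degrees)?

150 + 142 = 292°   (split-comp 38° ↓)
292 + 27 = 319°   (analog 27° ↑)
319 + 180 = 499 → 499 − 360 = 139°   (complement)

139°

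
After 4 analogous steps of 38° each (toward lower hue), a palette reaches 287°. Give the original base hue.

79°

4 steps of 38° (toward lower hue) give a net shift of −152°.
Start = end − shift: 287 + 152 = 439 → 439 − 360 = 79°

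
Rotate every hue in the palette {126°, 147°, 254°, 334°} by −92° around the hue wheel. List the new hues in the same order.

34°, 55°, 162°, 242°

126 − 92 = 34°
147 − 92 = 55°
254 − 92 = 162°
334 − 92 = 242°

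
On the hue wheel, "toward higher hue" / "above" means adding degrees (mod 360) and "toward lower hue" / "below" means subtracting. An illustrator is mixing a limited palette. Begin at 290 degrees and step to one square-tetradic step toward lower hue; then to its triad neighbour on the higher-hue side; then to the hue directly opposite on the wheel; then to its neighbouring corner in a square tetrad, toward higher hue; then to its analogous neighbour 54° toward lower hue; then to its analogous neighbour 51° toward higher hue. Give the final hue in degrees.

227°

290 − 90 = 200°   (square ↓)
200 + 120 = 320°   (triadic ↑)
320 + 180 = 500 → 500 − 360 = 140°   (complement)
140 + 90 = 230°   (square ↑)
230 − 54 = 176°   (analog 54° ↓)
176 + 51 = 227°   (analog 51° ↑)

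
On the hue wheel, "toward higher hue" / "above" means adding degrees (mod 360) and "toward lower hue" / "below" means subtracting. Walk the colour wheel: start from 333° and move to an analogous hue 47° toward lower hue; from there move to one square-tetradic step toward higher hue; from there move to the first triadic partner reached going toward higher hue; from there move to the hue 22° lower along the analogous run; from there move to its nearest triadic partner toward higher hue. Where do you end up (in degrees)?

333 − 47 = 286°   (analog 47° ↓)
286 + 90 = 376 → 376 − 360 = 16°   (square ↑)
16 + 120 = 136°   (triadic ↑)
136 − 22 = 114°   (analog 22° ↓)
114 + 120 = 234°   (triadic ↑)

234°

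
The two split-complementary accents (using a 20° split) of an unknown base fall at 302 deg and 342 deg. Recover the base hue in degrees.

The accents sit 20° either side of the complement, so the complement is their short-arc midpoint on the wheel.
Short-arc midpoint of 302° and 342°: 322°.
Base is 180° from the complement: 322 − 180 = 142°

142°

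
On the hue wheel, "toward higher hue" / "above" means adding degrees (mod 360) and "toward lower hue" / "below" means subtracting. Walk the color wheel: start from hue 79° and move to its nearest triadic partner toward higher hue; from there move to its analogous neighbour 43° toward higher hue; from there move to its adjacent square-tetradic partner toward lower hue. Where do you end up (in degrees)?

79 + 120 = 199°   (triadic ↑)
199 + 43 = 242°   (analog 43° ↑)
242 − 90 = 152°   (square ↓)

152°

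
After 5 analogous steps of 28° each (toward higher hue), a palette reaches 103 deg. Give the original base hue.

5 steps of 28° (toward higher hue) give a net shift of +140°.
Start = end − shift: 103 − 140 = -37 → -37 + 360 = 323°

323°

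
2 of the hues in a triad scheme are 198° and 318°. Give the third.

78°

A triad places three hues 120° apart.
The full set through 198° is {78°, 198°, 318°}.
Given {198°, 318°}, the missing hue is 78°.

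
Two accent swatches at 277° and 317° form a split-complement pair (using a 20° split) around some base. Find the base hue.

The accents sit 20° either side of the complement, so the complement is their short-arc midpoint on the wheel.
Short-arc midpoint of 277° and 317°: 297°.
Base is 180° from the complement: 297 − 180 = 117°

117°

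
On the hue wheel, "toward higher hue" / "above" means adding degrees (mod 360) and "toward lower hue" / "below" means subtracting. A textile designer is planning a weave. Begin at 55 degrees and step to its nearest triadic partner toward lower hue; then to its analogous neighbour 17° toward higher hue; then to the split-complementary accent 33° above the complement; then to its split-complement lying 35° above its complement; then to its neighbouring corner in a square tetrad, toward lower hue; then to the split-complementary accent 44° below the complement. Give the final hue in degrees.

triadic ↓ −120°: 55 − 120 = -65 → -65 + 360 = 295°
analog 17° ↑ +17°: 295 + 17 = 312°
split-comp 33° ↑ +213°: 312 + 213 = 525 → 525 − 360 = 165°
split-comp 35° ↑ +215°: 165 + 215 = 380 → 380 − 360 = 20°
square ↓ −90°: 20 − 90 = -70 → -70 + 360 = 290°
split-comp 44° ↓ +136°: 290 + 136 = 426 → 426 − 360 = 66°

66°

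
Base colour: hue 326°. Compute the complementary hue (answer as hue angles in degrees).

146°

The complement sits 180° across the wheel.
326 + 180 = 506 → 506 − 360 = 146°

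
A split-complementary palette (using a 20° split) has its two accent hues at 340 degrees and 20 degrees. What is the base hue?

180°

The accents sit 20° either side of the complement, so the complement is their short-arc midpoint on the wheel.
Short-arc midpoint of 340° and 20°: 0°.
Base is 180° from the complement: 0 − 180 = -180 → -180 + 360 = 180°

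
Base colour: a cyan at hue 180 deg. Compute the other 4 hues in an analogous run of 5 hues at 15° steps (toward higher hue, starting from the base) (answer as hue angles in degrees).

195°, 210°, 225° and 240°

Analogous hues sit every 15° along the wheel.
180 + 15 = 195°
180 + 30 = 210°
180 + 45 = 225°
180 + 60 = 240°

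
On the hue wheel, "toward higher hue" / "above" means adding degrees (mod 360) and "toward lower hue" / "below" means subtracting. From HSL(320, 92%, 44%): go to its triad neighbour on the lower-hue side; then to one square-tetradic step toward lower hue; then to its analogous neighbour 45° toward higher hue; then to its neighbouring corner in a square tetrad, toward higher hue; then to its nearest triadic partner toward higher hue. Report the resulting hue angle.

320 − 120 = 200°   (triadic ↓)
200 − 90 = 110°   (square ↓)
110 + 45 = 155°   (analog 45° ↑)
155 + 90 = 245°   (square ↑)
245 + 120 = 365 → 365 − 360 = 5°   (triadic ↑)

5°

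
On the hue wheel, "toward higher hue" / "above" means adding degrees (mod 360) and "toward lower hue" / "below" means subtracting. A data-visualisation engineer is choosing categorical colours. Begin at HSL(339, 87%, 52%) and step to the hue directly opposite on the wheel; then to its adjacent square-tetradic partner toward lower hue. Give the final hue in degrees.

69°

complement +180°: 339 + 180 = 519 → 519 − 360 = 159°
square ↓ −90°: 159 − 90 = 69°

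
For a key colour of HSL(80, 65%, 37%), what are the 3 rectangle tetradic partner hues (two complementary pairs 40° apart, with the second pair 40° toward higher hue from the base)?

120°, 260° and 300°

A rectangular tetradic uses two complementary pairs 40° apart: offsets 0°, 40°, 180°, 220°.
80 + 40 = 120°
80 + 180 = 260°
80 + 220 = 300°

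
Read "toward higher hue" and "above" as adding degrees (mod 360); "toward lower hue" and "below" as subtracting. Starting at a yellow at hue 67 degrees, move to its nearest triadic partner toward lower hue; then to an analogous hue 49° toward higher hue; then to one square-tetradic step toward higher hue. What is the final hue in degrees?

86°

triadic ↓ −120°: 67 − 120 = -53 → -53 + 360 = 307°
analog 49° ↑ +49°: 307 + 49 = 356°
square ↑ +90°: 356 + 90 = 446 → 446 − 360 = 86°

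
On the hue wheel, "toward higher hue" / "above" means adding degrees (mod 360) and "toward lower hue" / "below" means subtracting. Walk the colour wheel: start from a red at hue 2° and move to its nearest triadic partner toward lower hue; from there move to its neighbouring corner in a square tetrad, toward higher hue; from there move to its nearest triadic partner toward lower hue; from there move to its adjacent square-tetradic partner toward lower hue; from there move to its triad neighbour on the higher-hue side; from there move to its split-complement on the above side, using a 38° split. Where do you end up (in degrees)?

100°

−120° (triadic ↓): 2 − 120 = -118 → -118 + 360 = 242°
+90° (square ↑): 242 + 90 = 332°
−120° (triadic ↓): 332 − 120 = 212°
−90° (square ↓): 212 − 90 = 122°
+120° (triadic ↑): 122 + 120 = 242°
+218° (split-comp 38° ↑): 242 + 218 = 460 → 460 − 360 = 100°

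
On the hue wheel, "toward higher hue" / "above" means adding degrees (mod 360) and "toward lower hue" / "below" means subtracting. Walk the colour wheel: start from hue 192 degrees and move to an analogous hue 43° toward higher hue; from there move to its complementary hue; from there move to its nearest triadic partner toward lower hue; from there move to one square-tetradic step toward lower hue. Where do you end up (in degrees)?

+43° (analog 43° ↑): 192 + 43 = 235°
+180° (complement): 235 + 180 = 415 → 415 − 360 = 55°
−120° (triadic ↓): 55 − 120 = -65 → -65 + 360 = 295°
−90° (square ↓): 295 − 90 = 205°

205°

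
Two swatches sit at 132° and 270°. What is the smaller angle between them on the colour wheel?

|132 − 270| = 138.
138 ≤ 180, so the shorter arc is 138°.

138°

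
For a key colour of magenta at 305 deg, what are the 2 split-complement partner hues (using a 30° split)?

95° and 155°

Split-complementary hues sit 30° either side of the complement.
Complement of 305 deg: 305 + 180 = 485 → 485 − 360 = 125°
125 − 30 = 95°
125 + 30 = 155°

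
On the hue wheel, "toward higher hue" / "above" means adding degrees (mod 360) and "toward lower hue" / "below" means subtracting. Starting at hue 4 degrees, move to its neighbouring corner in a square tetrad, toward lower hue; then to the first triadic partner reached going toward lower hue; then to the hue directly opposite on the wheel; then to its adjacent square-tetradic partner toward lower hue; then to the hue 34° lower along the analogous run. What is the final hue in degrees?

4 − 90 = -86 → -86 + 360 = 274°   (square ↓)
274 − 120 = 154°   (triadic ↓)
154 + 180 = 334°   (complement)
334 − 90 = 244°   (square ↓)
244 − 34 = 210°   (analog 34° ↓)

210°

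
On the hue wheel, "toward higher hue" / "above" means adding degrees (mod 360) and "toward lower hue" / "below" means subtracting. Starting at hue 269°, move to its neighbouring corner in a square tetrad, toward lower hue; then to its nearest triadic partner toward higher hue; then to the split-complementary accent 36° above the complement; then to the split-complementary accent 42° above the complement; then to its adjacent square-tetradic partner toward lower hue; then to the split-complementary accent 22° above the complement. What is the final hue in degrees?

129°

square ↓ −90°: 269 − 90 = 179°
triadic ↑ +120°: 179 + 120 = 299°
split-comp 36° ↑ +216°: 299 + 216 = 515 → 515 − 360 = 155°
split-comp 42° ↑ +222°: 155 + 222 = 377 → 377 − 360 = 17°
square ↓ −90°: 17 − 90 = -73 → -73 + 360 = 287°
split-comp 22° ↑ +202°: 287 + 202 = 489 → 489 − 360 = 129°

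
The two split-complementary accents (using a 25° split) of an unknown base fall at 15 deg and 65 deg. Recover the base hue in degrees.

The accents sit 25° either side of the complement, so the complement is their short-arc midpoint on the wheel.
Short-arc midpoint of 15° and 65°: 40°.
Base is 180° from the complement: 40 − 180 = -140 → -140 + 360 = 220°

220°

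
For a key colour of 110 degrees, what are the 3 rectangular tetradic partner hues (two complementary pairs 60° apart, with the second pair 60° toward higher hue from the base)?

170°, 290°, and 350°

110 + 60 = 170°
110 + 180 = 290°
110 + 240 = 350°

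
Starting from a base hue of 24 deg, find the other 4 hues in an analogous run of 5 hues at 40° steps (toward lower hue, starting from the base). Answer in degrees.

Analogous hues sit every 40° along the wheel.
24 − 40 = -16 → -16 + 360 = 344°
24 − 80 = -56 → -56 + 360 = 304°
24 − 120 = -96 → -96 + 360 = 264°
24 − 160 = -136 → -136 + 360 = 224°

344°, 304°, 264°, and 224°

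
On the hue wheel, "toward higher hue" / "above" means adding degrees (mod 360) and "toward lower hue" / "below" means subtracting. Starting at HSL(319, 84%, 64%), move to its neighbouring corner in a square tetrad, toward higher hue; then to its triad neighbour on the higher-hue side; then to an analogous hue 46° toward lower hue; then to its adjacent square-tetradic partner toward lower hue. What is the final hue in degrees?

33°

319 + 90 = 409 → 409 − 360 = 49°   (square ↑)
49 + 120 = 169°   (triadic ↑)
169 − 46 = 123°   (analog 46° ↓)
123 − 90 = 33°   (square ↓)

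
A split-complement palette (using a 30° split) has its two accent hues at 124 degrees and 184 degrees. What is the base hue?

334°

The accents sit 30° either side of the complement, so the complement is their short-arc midpoint on the wheel.
Short-arc midpoint of 124° and 184°: 154°.
Base is 180° from the complement: 154 − 180 = -26 → -26 + 360 = 334°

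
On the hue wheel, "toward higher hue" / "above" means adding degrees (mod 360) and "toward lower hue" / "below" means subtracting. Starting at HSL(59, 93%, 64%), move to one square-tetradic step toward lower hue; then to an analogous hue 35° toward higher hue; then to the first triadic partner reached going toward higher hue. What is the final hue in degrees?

59 − 90 = -31 → -31 + 360 = 329°   (square ↓)
329 + 35 = 364 → 364 − 360 = 4°   (analog 35° ↑)
4 + 120 = 124°   (triadic ↑)

124°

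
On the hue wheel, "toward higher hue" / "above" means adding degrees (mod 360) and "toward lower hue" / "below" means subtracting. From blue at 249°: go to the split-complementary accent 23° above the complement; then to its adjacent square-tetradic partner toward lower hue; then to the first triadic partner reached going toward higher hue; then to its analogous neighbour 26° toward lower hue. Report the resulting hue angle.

96°

249 + 203 = 452 → 452 − 360 = 92°   (split-comp 23° ↑)
92 − 90 = 2°   (square ↓)
2 + 120 = 122°   (triadic ↑)
122 − 26 = 96°   (analog 26° ↓)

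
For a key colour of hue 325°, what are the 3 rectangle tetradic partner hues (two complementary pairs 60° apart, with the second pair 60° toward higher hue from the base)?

25°, 145°, 205°

A rectangular tetradic uses two complementary pairs 60° apart: offsets 0°, 60°, 180°, 240°.
325 + 60 = 385 → 385 − 360 = 25°
325 + 180 = 505 → 505 − 360 = 145°
325 + 240 = 565 → 565 − 360 = 205°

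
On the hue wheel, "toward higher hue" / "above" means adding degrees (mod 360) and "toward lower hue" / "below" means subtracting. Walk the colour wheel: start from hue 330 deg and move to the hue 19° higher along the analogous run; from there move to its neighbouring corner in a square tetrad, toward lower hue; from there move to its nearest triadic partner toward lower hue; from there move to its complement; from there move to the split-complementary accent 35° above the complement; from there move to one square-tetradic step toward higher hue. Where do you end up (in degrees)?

264°

330 + 19 = 349°   (analog 19° ↑)
349 − 90 = 259°   (square ↓)
259 − 120 = 139°   (triadic ↓)
139 + 180 = 319°   (complement)
319 + 215 = 534 → 534 − 360 = 174°   (split-comp 35° ↑)
174 + 90 = 264°   (square ↑)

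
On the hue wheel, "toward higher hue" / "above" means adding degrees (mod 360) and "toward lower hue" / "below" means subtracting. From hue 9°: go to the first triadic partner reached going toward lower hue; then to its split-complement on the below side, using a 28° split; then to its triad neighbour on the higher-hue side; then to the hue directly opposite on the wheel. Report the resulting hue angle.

9 − 120 = -111 → -111 + 360 = 249°   (triadic ↓)
249 + 152 = 401 → 401 − 360 = 41°   (split-comp 28° ↓)
41 + 120 = 161°   (triadic ↑)
161 + 180 = 341°   (complement)

341°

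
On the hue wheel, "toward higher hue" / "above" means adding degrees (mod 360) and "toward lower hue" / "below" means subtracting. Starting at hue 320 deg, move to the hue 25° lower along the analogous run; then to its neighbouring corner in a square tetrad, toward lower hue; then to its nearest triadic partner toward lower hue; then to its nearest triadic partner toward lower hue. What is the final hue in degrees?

analog 25° ↓ −25°: 320 − 25 = 295°
square ↓ −90°: 295 − 90 = 205°
triadic ↓ −120°: 205 − 120 = 85°
triadic ↓ −120°: 85 − 120 = -35 → -35 + 360 = 325°

325°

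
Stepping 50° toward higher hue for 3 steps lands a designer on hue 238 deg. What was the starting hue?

88°

3 steps of 50° (toward higher hue) give a net shift of +150°.
Start = end − shift: 238 − 150 = 88°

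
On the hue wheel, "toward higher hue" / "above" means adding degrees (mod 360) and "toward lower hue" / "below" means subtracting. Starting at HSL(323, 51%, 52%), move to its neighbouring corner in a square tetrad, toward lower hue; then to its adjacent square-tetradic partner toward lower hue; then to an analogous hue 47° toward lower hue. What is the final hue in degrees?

96°

−90° (square ↓): 323 − 90 = 233°
−90° (square ↓): 233 − 90 = 143°
−47° (analog 47° ↓): 143 − 47 = 96°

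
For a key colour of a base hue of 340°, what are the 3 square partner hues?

70°, 160° and 250°

A square tetradic scheme places four hues every 90°.
340 + 90 = 430 → 430 − 360 = 70°
340 + 180 = 520 → 520 − 360 = 160°
340 + 270 = 610 → 610 − 360 = 250°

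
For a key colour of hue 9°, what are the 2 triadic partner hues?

9 + 120 = 129°
9 + 240 = 249°

129° and 249°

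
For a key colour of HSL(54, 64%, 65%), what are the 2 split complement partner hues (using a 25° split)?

209° and 259°

Split-complementary hues sit 25° either side of the complement.
Complement of 54°: 54 + 180 = 234°
234 − 25 = 209°
234 + 25 = 259°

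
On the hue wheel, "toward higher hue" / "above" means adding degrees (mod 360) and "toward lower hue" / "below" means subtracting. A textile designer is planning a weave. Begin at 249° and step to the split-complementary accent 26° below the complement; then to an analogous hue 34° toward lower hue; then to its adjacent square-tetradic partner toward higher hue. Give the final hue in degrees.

99°

249 + 154 = 403 → 403 − 360 = 43°   (split-comp 26° ↓)
43 − 34 = 9°   (analog 34° ↓)
9 + 90 = 99°   (square ↑)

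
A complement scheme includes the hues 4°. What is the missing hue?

184°

The complement sits 180° across the wheel.
The full set through 4° is {4°, 184°}.
Given {4°}, the missing hue is 184°.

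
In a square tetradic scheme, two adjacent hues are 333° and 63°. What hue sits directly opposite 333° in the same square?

153°

A square tetradic scheme places four hues 90° apart; opposite corners are 180° apart.
333 + 180 = 513 → 513 − 360 = 153°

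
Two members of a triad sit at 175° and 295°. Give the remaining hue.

A triad spaces three hues 120° apart.
The full set is {55°, 175°, 295°}.

55°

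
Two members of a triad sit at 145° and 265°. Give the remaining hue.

A triad spaces three hues 120° apart.
The full set is {25°, 145°, 265°}.

25°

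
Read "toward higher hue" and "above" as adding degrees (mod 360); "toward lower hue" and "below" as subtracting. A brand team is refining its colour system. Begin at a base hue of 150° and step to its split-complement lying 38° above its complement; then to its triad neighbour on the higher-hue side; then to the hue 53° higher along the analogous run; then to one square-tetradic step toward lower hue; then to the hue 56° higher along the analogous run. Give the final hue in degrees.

+218° (split-comp 38° ↑): 150 + 218 = 368 → 368 − 360 = 8°
+120° (triadic ↑): 8 + 120 = 128°
+53° (analog 53° ↑): 128 + 53 = 181°
−90° (square ↓): 181 − 90 = 91°
+56° (analog 56° ↑): 91 + 56 = 147°

147°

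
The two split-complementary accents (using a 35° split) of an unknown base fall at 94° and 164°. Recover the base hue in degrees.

309°

The accents sit 35° either side of the complement, so the complement is their short-arc midpoint on the wheel.
Short-arc midpoint of 94° and 164°: 129°.
Base is 180° from the complement: 129 − 180 = -51 → -51 + 360 = 309°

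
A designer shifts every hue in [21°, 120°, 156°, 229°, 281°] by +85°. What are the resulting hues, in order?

21 + 85 = 106°
120 + 85 = 205°
156 + 85 = 241°
229 + 85 = 314°
281 + 85 = 366 → 366 − 360 = 6°

106°, 205°, 241°, 314°, 6°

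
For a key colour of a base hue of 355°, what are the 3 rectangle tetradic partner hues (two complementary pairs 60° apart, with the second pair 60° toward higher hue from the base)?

55°, 175° and 235°

A rectangular tetradic uses two complementary pairs 60° apart: offsets 0°, 60°, 180°, 240°.
355 + 60 = 415 → 415 − 360 = 55°
355 + 180 = 535 → 535 − 360 = 175°
355 + 240 = 595 → 595 − 360 = 235°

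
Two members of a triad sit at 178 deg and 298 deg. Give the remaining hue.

A triad spaces three hues 120° apart.
The full set is {58°, 178°, 298°}.

58°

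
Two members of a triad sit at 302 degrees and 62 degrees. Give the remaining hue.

A triad spaces three hues 120° apart.
The full set is {62°, 182°, 302°}.

182°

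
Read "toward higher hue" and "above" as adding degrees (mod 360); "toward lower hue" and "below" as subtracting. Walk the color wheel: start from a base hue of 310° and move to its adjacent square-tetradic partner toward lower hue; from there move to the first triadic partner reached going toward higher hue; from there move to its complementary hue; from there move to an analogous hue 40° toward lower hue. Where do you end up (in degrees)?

120°

square ↓ −90°: 310 − 90 = 220°
triadic ↑ +120°: 220 + 120 = 340°
complement +180°: 340 + 180 = 520 → 520 − 360 = 160°
analog 40° ↓ −40°: 160 − 40 = 120°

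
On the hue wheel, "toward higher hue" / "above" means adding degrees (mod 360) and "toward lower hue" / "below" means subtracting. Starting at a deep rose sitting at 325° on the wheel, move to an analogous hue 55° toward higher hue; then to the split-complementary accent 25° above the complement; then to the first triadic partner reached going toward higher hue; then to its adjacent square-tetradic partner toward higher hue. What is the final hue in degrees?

75°

325 + 55 = 380 → 380 − 360 = 20°   (analog 55° ↑)
20 + 205 = 225°   (split-comp 25° ↑)
225 + 120 = 345°   (triadic ↑)
345 + 90 = 435 → 435 − 360 = 75°   (square ↑)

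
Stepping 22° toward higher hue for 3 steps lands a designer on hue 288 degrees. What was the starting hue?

3 steps of 22° (toward higher hue) give a net shift of +66°.
Start = end − shift: 288 − 66 = 222°

222°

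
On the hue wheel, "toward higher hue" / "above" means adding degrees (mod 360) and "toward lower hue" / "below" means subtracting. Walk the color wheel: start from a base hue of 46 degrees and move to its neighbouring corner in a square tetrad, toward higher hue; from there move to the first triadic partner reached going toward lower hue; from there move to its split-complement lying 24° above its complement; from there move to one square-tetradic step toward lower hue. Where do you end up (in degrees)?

46 + 90 = 136°   (square ↑)
136 − 120 = 16°   (triadic ↓)
16 + 204 = 220°   (split-comp 24° ↑)
220 − 90 = 130°   (square ↓)

130°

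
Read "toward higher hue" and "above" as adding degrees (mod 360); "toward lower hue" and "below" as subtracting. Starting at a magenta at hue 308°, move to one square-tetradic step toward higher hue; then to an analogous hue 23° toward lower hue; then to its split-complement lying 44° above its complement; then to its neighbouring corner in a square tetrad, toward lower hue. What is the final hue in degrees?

+90° (square ↑): 308 + 90 = 398 → 398 − 360 = 38°
−23° (analog 23° ↓): 38 − 23 = 15°
+224° (split-comp 44° ↑): 15 + 224 = 239°
−90° (square ↓): 239 − 90 = 149°

149°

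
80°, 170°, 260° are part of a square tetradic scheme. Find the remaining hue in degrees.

350°

A square tetradic scheme places four hues every 90°.
The full set through 80° is {80°, 170°, 260°, 350°}.
Given {80°, 170°, 260°}, the missing hue is 350°.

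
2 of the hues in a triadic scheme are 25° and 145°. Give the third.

265°

A triad places three hues 120° apart.
The full set through 25° is {25°, 145°, 265°}.
Given {25°, 145°}, the missing hue is 265°.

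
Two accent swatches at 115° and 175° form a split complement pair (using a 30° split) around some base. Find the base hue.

The accents sit 30° either side of the complement, so the complement is their short-arc midpoint on the wheel.
Short-arc midpoint of 115° and 175°: 145°.
Base is 180° from the complement: 145 − 180 = -35 → -35 + 360 = 325°

325°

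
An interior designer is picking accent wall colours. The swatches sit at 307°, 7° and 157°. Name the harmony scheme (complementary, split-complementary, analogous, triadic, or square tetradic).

Sort the hues: 7°, 157°, 307°.
Successive gaps around the wheel: 150°, 150°, 60°.
Two 150° gaps and one 60° gap — a base hue opposite a pair of accents 30° either side of its complement — is the split-complementary pattern.

split-complementary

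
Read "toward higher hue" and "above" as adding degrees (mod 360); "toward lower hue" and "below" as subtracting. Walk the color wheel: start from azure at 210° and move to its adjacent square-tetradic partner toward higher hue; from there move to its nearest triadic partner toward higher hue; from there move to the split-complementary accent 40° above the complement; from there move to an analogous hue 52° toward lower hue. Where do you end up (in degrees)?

228°

210 + 90 = 300°   (square ↑)
300 + 120 = 420 → 420 − 360 = 60°   (triadic ↑)
60 + 220 = 280°   (split-comp 40° ↑)
280 − 52 = 228°   (analog 52° ↓)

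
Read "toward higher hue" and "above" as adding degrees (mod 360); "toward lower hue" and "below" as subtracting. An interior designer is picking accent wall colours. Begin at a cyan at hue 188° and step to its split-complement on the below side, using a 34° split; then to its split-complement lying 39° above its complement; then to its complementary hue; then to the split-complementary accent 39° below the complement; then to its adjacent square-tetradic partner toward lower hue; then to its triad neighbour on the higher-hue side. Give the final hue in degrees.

184°

+146° (split-comp 34° ↓): 188 + 146 = 334°
+219° (split-comp 39° ↑): 334 + 219 = 553 → 553 − 360 = 193°
+180° (complement): 193 + 180 = 373 → 373 − 360 = 13°
+141° (split-comp 39° ↓): 13 + 141 = 154°
−90° (square ↓): 154 − 90 = 64°
+120° (triadic ↑): 64 + 120 = 184°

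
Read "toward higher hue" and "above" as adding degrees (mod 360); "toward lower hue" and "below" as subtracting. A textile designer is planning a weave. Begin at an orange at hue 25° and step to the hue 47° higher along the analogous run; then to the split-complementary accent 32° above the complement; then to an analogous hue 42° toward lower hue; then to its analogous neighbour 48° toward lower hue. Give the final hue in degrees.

194°

25 + 47 = 72°   (analog 47° ↑)
72 + 212 = 284°   (split-comp 32° ↑)
284 − 42 = 242°   (analog 42° ↓)
242 − 48 = 194°   (analog 48° ↓)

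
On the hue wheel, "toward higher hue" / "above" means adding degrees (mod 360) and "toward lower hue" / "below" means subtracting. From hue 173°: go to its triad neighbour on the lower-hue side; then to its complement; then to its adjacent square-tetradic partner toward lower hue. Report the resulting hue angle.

−120° (triadic ↓): 173 − 120 = 53°
+180° (complement): 53 + 180 = 233°
−90° (square ↓): 233 − 90 = 143°

143°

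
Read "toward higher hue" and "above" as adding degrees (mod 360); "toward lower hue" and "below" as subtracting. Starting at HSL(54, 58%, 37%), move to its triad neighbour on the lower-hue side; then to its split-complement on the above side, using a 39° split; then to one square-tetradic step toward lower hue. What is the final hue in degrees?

63°

54 − 120 = -66 → -66 + 360 = 294°   (triadic ↓)
294 + 219 = 513 → 513 − 360 = 153°   (split-comp 39° ↑)
153 − 90 = 63°   (square ↓)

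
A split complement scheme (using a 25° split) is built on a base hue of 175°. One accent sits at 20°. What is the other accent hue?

Split-complementary hues sit 25° either side of the complement.
Complement of the base 175°: 175 + 180 = 355°
The given accent 20° is 25° one side of 355°; the other accent sits 25° the other side: 355 − 25 = 330°

330°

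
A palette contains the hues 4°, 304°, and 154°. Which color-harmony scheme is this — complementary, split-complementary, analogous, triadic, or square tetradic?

split-complementary

Sort the hues: 4°, 154°, 304°.
Successive gaps around the wheel: 150°, 150°, 60°.
Two 150° gaps and one 60° gap — a base hue opposite a pair of accents 30° either side of its complement — is the split-complementary pattern.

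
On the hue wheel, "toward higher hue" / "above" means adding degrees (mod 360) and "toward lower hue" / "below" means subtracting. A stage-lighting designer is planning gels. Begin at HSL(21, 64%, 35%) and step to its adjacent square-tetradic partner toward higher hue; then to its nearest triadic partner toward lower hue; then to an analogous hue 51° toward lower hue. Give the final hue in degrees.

square ↑ +90°: 21 + 90 = 111°
triadic ↓ −120°: 111 − 120 = -9 → -9 + 360 = 351°
analog 51° ↓ −51°: 351 − 51 = 300°

300°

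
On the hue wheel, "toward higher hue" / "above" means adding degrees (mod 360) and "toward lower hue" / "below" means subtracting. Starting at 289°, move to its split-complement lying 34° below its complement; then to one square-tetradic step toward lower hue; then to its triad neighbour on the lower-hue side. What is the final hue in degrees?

225°

split-comp 34° ↓ +146°: 289 + 146 = 435 → 435 − 360 = 75°
square ↓ −90°: 75 − 90 = -15 → -15 + 360 = 345°
triadic ↓ −120°: 345 − 120 = 225°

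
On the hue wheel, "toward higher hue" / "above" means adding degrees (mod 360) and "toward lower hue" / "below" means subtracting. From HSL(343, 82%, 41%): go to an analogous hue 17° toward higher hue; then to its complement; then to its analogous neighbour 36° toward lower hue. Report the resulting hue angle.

144°

analog 17° ↑ +17°: 343 + 17 = 360 → 360 − 360 = 0°
complement +180°: 0 + 180 = 180°
analog 36° ↓ −36°: 180 − 36 = 144°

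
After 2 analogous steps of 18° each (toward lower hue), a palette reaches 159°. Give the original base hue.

2 steps of 18° (toward lower hue) give a net shift of −36°.
Start = end − shift: 159 + 36 = 195°

195°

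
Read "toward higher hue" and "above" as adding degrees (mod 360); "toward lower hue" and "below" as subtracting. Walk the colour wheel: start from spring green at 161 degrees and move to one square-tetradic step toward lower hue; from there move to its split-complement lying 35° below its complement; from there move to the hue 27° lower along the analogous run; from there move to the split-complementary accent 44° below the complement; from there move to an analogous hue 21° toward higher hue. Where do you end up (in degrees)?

−90° (square ↓): 161 − 90 = 71°
+145° (split-comp 35° ↓): 71 + 145 = 216°
−27° (analog 27° ↓): 216 − 27 = 189°
+136° (split-comp 44° ↓): 189 + 136 = 325°
+21° (analog 21° ↑): 325 + 21 = 346°

346°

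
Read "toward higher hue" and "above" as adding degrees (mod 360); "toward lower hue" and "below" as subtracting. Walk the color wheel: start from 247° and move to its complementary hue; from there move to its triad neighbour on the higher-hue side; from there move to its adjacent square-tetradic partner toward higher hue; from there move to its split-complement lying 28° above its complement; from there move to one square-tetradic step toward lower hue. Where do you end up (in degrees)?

35°

complement +180°: 247 + 180 = 427 → 427 − 360 = 67°
triadic ↑ +120°: 67 + 120 = 187°
square ↑ +90°: 187 + 90 = 277°
split-comp 28° ↑ +208°: 277 + 208 = 485 → 485 − 360 = 125°
square ↓ −90°: 125 − 90 = 35°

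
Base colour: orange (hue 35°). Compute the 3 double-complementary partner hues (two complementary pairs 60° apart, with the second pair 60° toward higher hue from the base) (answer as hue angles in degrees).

A rectangular tetradic uses two complementary pairs 60° apart: offsets 0°, 60°, 180°, 240°.
35 + 60 = 95°
35 + 180 = 215°
35 + 240 = 275°

95°, 215°, 275°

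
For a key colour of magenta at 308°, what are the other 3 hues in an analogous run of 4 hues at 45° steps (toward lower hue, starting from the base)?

Analogous hues sit every 45° along the wheel.
308 − 45 = 263°
308 − 90 = 218°
308 − 135 = 173°

263°, 218°, 173°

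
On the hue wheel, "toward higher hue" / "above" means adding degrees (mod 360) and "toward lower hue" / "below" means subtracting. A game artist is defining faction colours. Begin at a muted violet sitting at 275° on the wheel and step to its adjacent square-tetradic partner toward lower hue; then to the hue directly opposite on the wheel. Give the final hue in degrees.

5°

275 − 90 = 185°   (square ↓)
185 + 180 = 365 → 365 − 360 = 5°   (complement)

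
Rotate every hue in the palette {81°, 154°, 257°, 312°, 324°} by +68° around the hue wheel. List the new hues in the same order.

81 + 68 = 149°
154 + 68 = 222°
257 + 68 = 325°
312 + 68 = 380 → 380 − 360 = 20°
324 + 68 = 392 → 392 − 360 = 32°

149°, 222°, 325°, 20°, 32°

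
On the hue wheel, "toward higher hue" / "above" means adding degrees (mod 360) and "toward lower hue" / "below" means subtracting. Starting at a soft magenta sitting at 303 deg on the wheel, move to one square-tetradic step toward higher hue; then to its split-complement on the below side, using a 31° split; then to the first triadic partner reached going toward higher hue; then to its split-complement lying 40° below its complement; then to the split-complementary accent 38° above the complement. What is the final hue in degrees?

303 + 90 = 393 → 393 − 360 = 33°   (square ↑)
33 + 149 = 182°   (split-comp 31° ↓)
182 + 120 = 302°   (triadic ↑)
302 + 140 = 442 → 442 − 360 = 82°   (split-comp 40° ↓)
82 + 218 = 300°   (split-comp 38° ↑)

300°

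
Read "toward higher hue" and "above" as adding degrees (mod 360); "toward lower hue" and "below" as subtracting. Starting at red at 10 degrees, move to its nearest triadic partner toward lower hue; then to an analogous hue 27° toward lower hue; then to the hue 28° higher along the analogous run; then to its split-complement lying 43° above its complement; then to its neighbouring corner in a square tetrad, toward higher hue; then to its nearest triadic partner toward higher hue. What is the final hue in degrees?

10 − 120 = -110 → -110 + 360 = 250°   (triadic ↓)
250 − 27 = 223°   (analog 27° ↓)
223 + 28 = 251°   (analog 28° ↑)
251 + 223 = 474 → 474 − 360 = 114°   (split-comp 43° ↑)
114 + 90 = 204°   (square ↑)
204 + 120 = 324°   (triadic ↑)

324°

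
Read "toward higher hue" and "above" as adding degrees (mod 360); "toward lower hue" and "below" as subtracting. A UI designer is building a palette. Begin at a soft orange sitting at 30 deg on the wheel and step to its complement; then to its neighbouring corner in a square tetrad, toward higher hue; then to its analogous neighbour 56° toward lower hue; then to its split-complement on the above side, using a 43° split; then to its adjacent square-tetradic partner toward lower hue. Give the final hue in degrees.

17°

30 + 180 = 210°   (complement)
210 + 90 = 300°   (square ↑)
300 − 56 = 244°   (analog 56° ↓)
244 + 223 = 467 → 467 − 360 = 107°   (split-comp 43° ↑)
107 − 90 = 17°   (square ↓)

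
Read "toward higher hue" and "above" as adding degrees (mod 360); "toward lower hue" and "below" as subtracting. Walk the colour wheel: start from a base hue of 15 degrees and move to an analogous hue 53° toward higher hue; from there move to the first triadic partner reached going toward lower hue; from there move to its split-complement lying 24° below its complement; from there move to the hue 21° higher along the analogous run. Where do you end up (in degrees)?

125°

+53° (analog 53° ↑): 15 + 53 = 68°
−120° (triadic ↓): 68 − 120 = -52 → -52 + 360 = 308°
+156° (split-comp 24° ↓): 308 + 156 = 464 → 464 − 360 = 104°
+21° (analog 21° ↑): 104 + 21 = 125°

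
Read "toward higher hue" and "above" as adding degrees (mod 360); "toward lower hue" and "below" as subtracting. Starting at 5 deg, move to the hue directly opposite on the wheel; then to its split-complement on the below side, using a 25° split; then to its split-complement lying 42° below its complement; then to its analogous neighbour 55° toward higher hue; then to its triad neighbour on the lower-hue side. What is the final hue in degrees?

5 + 180 = 185°   (complement)
185 + 155 = 340°   (split-comp 25° ↓)
340 + 138 = 478 → 478 − 360 = 118°   (split-comp 42° ↓)
118 + 55 = 173°   (analog 55° ↑)
173 − 120 = 53°   (triadic ↓)

53°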